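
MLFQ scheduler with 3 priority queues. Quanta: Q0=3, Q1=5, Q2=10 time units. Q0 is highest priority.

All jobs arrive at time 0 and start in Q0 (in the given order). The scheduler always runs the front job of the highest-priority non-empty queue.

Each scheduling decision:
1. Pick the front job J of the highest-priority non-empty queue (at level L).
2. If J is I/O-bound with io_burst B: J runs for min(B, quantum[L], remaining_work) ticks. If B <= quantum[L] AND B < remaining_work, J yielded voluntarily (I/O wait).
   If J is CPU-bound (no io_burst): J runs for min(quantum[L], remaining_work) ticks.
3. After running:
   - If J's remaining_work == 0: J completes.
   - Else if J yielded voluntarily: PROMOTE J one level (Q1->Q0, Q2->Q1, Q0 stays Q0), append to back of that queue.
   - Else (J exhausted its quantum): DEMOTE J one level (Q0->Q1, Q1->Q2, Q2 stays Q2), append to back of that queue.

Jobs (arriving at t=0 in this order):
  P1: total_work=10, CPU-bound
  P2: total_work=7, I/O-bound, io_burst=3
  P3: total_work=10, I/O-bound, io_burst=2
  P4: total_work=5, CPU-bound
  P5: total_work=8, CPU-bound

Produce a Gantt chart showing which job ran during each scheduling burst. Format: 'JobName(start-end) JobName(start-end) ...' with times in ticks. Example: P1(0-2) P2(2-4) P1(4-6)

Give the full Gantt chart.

Answer: P1(0-3) P2(3-6) P3(6-8) P4(8-11) P5(11-14) P2(14-17) P3(17-19) P2(19-20) P3(20-22) P3(22-24) P3(24-26) P1(26-31) P4(31-33) P5(33-38) P1(38-40)

Derivation:
t=0-3: P1@Q0 runs 3, rem=7, quantum used, demote→Q1. Q0=[P2,P3,P4,P5] Q1=[P1] Q2=[]
t=3-6: P2@Q0 runs 3, rem=4, I/O yield, promote→Q0. Q0=[P3,P4,P5,P2] Q1=[P1] Q2=[]
t=6-8: P3@Q0 runs 2, rem=8, I/O yield, promote→Q0. Q0=[P4,P5,P2,P3] Q1=[P1] Q2=[]
t=8-11: P4@Q0 runs 3, rem=2, quantum used, demote→Q1. Q0=[P5,P2,P3] Q1=[P1,P4] Q2=[]
t=11-14: P5@Q0 runs 3, rem=5, quantum used, demote→Q1. Q0=[P2,P3] Q1=[P1,P4,P5] Q2=[]
t=14-17: P2@Q0 runs 3, rem=1, I/O yield, promote→Q0. Q0=[P3,P2] Q1=[P1,P4,P5] Q2=[]
t=17-19: P3@Q0 runs 2, rem=6, I/O yield, promote→Q0. Q0=[P2,P3] Q1=[P1,P4,P5] Q2=[]
t=19-20: P2@Q0 runs 1, rem=0, completes. Q0=[P3] Q1=[P1,P4,P5] Q2=[]
t=20-22: P3@Q0 runs 2, rem=4, I/O yield, promote→Q0. Q0=[P3] Q1=[P1,P4,P5] Q2=[]
t=22-24: P3@Q0 runs 2, rem=2, I/O yield, promote→Q0. Q0=[P3] Q1=[P1,P4,P5] Q2=[]
t=24-26: P3@Q0 runs 2, rem=0, completes. Q0=[] Q1=[P1,P4,P5] Q2=[]
t=26-31: P1@Q1 runs 5, rem=2, quantum used, demote→Q2. Q0=[] Q1=[P4,P5] Q2=[P1]
t=31-33: P4@Q1 runs 2, rem=0, completes. Q0=[] Q1=[P5] Q2=[P1]
t=33-38: P5@Q1 runs 5, rem=0, completes. Q0=[] Q1=[] Q2=[P1]
t=38-40: P1@Q2 runs 2, rem=0, completes. Q0=[] Q1=[] Q2=[]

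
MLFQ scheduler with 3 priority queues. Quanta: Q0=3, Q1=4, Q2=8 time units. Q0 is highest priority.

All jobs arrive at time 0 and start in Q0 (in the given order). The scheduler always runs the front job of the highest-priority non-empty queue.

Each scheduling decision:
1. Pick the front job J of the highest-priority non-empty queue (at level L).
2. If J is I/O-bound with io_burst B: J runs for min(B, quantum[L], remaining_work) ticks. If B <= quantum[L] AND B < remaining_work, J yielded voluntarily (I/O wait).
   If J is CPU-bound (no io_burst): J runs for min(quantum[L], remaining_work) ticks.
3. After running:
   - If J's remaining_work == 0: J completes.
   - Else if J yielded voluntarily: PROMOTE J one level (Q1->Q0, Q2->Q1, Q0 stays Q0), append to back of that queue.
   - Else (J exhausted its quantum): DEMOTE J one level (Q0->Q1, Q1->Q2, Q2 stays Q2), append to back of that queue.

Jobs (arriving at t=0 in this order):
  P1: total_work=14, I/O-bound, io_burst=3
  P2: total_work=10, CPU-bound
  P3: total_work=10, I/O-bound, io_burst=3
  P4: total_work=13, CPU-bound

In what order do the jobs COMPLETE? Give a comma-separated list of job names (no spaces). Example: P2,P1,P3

t=0-3: P1@Q0 runs 3, rem=11, I/O yield, promote→Q0. Q0=[P2,P3,P4,P1] Q1=[] Q2=[]
t=3-6: P2@Q0 runs 3, rem=7, quantum used, demote→Q1. Q0=[P3,P4,P1] Q1=[P2] Q2=[]
t=6-9: P3@Q0 runs 3, rem=7, I/O yield, promote→Q0. Q0=[P4,P1,P3] Q1=[P2] Q2=[]
t=9-12: P4@Q0 runs 3, rem=10, quantum used, demote→Q1. Q0=[P1,P3] Q1=[P2,P4] Q2=[]
t=12-15: P1@Q0 runs 3, rem=8, I/O yield, promote→Q0. Q0=[P3,P1] Q1=[P2,P4] Q2=[]
t=15-18: P3@Q0 runs 3, rem=4, I/O yield, promote→Q0. Q0=[P1,P3] Q1=[P2,P4] Q2=[]
t=18-21: P1@Q0 runs 3, rem=5, I/O yield, promote→Q0. Q0=[P3,P1] Q1=[P2,P4] Q2=[]
t=21-24: P3@Q0 runs 3, rem=1, I/O yield, promote→Q0. Q0=[P1,P3] Q1=[P2,P4] Q2=[]
t=24-27: P1@Q0 runs 3, rem=2, I/O yield, promote→Q0. Q0=[P3,P1] Q1=[P2,P4] Q2=[]
t=27-28: P3@Q0 runs 1, rem=0, completes. Q0=[P1] Q1=[P2,P4] Q2=[]
t=28-30: P1@Q0 runs 2, rem=0, completes. Q0=[] Q1=[P2,P4] Q2=[]
t=30-34: P2@Q1 runs 4, rem=3, quantum used, demote→Q2. Q0=[] Q1=[P4] Q2=[P2]
t=34-38: P4@Q1 runs 4, rem=6, quantum used, demote→Q2. Q0=[] Q1=[] Q2=[P2,P4]
t=38-41: P2@Q2 runs 3, rem=0, completes. Q0=[] Q1=[] Q2=[P4]
t=41-47: P4@Q2 runs 6, rem=0, completes. Q0=[] Q1=[] Q2=[]

Answer: P3,P1,P2,P4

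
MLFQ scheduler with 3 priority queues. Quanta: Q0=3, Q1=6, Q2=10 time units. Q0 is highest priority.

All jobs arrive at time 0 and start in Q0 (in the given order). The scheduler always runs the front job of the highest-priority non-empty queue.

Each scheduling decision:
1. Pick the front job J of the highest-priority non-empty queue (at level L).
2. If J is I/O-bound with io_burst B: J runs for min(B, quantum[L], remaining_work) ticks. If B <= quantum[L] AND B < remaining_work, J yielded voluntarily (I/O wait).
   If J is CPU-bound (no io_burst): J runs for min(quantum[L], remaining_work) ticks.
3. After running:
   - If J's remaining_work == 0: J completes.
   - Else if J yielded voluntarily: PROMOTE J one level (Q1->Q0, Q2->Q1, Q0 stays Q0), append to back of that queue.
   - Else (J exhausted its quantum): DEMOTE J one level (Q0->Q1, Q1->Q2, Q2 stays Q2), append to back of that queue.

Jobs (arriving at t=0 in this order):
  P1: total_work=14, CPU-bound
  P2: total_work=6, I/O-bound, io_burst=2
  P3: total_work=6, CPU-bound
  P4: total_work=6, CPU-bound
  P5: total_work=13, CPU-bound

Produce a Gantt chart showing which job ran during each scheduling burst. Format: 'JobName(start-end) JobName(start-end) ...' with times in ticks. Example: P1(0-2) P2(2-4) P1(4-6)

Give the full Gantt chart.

Answer: P1(0-3) P2(3-5) P3(5-8) P4(8-11) P5(11-14) P2(14-16) P2(16-18) P1(18-24) P3(24-27) P4(27-30) P5(30-36) P1(36-41) P5(41-45)

Derivation:
t=0-3: P1@Q0 runs 3, rem=11, quantum used, demote→Q1. Q0=[P2,P3,P4,P5] Q1=[P1] Q2=[]
t=3-5: P2@Q0 runs 2, rem=4, I/O yield, promote→Q0. Q0=[P3,P4,P5,P2] Q1=[P1] Q2=[]
t=5-8: P3@Q0 runs 3, rem=3, quantum used, demote→Q1. Q0=[P4,P5,P2] Q1=[P1,P3] Q2=[]
t=8-11: P4@Q0 runs 3, rem=3, quantum used, demote→Q1. Q0=[P5,P2] Q1=[P1,P3,P4] Q2=[]
t=11-14: P5@Q0 runs 3, rem=10, quantum used, demote→Q1. Q0=[P2] Q1=[P1,P3,P4,P5] Q2=[]
t=14-16: P2@Q0 runs 2, rem=2, I/O yield, promote→Q0. Q0=[P2] Q1=[P1,P3,P4,P5] Q2=[]
t=16-18: P2@Q0 runs 2, rem=0, completes. Q0=[] Q1=[P1,P3,P4,P5] Q2=[]
t=18-24: P1@Q1 runs 6, rem=5, quantum used, demote→Q2. Q0=[] Q1=[P3,P4,P5] Q2=[P1]
t=24-27: P3@Q1 runs 3, rem=0, completes. Q0=[] Q1=[P4,P5] Q2=[P1]
t=27-30: P4@Q1 runs 3, rem=0, completes. Q0=[] Q1=[P5] Q2=[P1]
t=30-36: P5@Q1 runs 6, rem=4, quantum used, demote→Q2. Q0=[] Q1=[] Q2=[P1,P5]
t=36-41: P1@Q2 runs 5, rem=0, completes. Q0=[] Q1=[] Q2=[P5]
t=41-45: P5@Q2 runs 4, rem=0, completes. Q0=[] Q1=[] Q2=[]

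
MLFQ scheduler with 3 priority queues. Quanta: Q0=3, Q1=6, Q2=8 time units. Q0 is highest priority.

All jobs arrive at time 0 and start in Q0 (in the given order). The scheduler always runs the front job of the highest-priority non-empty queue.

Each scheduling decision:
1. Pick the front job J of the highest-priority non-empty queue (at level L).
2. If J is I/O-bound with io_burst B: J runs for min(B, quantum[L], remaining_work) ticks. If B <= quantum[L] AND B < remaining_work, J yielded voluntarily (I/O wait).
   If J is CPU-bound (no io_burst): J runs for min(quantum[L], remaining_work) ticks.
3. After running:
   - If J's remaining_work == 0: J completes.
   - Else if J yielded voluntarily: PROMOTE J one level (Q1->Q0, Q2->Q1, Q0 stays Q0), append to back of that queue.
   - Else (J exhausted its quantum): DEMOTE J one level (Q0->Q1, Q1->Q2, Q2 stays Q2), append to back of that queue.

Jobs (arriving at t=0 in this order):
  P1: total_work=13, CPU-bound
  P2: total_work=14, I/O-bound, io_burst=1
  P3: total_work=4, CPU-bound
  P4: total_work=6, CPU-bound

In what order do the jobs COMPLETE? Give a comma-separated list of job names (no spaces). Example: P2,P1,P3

t=0-3: P1@Q0 runs 3, rem=10, quantum used, demote→Q1. Q0=[P2,P3,P4] Q1=[P1] Q2=[]
t=3-4: P2@Q0 runs 1, rem=13, I/O yield, promote→Q0. Q0=[P3,P4,P2] Q1=[P1] Q2=[]
t=4-7: P3@Q0 runs 3, rem=1, quantum used, demote→Q1. Q0=[P4,P2] Q1=[P1,P3] Q2=[]
t=7-10: P4@Q0 runs 3, rem=3, quantum used, demote→Q1. Q0=[P2] Q1=[P1,P3,P4] Q2=[]
t=10-11: P2@Q0 runs 1, rem=12, I/O yield, promote→Q0. Q0=[P2] Q1=[P1,P3,P4] Q2=[]
t=11-12: P2@Q0 runs 1, rem=11, I/O yield, promote→Q0. Q0=[P2] Q1=[P1,P3,P4] Q2=[]
t=12-13: P2@Q0 runs 1, rem=10, I/O yield, promote→Q0. Q0=[P2] Q1=[P1,P3,P4] Q2=[]
t=13-14: P2@Q0 runs 1, rem=9, I/O yield, promote→Q0. Q0=[P2] Q1=[P1,P3,P4] Q2=[]
t=14-15: P2@Q0 runs 1, rem=8, I/O yield, promote→Q0. Q0=[P2] Q1=[P1,P3,P4] Q2=[]
t=15-16: P2@Q0 runs 1, rem=7, I/O yield, promote→Q0. Q0=[P2] Q1=[P1,P3,P4] Q2=[]
t=16-17: P2@Q0 runs 1, rem=6, I/O yield, promote→Q0. Q0=[P2] Q1=[P1,P3,P4] Q2=[]
t=17-18: P2@Q0 runs 1, rem=5, I/O yield, promote→Q0. Q0=[P2] Q1=[P1,P3,P4] Q2=[]
t=18-19: P2@Q0 runs 1, rem=4, I/O yield, promote→Q0. Q0=[P2] Q1=[P1,P3,P4] Q2=[]
t=19-20: P2@Q0 runs 1, rem=3, I/O yield, promote→Q0. Q0=[P2] Q1=[P1,P3,P4] Q2=[]
t=20-21: P2@Q0 runs 1, rem=2, I/O yield, promote→Q0. Q0=[P2] Q1=[P1,P3,P4] Q2=[]
t=21-22: P2@Q0 runs 1, rem=1, I/O yield, promote→Q0. Q0=[P2] Q1=[P1,P3,P4] Q2=[]
t=22-23: P2@Q0 runs 1, rem=0, completes. Q0=[] Q1=[P1,P3,P4] Q2=[]
t=23-29: P1@Q1 runs 6, rem=4, quantum used, demote→Q2. Q0=[] Q1=[P3,P4] Q2=[P1]
t=29-30: P3@Q1 runs 1, rem=0, completes. Q0=[] Q1=[P4] Q2=[P1]
t=30-33: P4@Q1 runs 3, rem=0, completes. Q0=[] Q1=[] Q2=[P1]
t=33-37: P1@Q2 runs 4, rem=0, completes. Q0=[] Q1=[] Q2=[]

Answer: P2,P3,P4,P1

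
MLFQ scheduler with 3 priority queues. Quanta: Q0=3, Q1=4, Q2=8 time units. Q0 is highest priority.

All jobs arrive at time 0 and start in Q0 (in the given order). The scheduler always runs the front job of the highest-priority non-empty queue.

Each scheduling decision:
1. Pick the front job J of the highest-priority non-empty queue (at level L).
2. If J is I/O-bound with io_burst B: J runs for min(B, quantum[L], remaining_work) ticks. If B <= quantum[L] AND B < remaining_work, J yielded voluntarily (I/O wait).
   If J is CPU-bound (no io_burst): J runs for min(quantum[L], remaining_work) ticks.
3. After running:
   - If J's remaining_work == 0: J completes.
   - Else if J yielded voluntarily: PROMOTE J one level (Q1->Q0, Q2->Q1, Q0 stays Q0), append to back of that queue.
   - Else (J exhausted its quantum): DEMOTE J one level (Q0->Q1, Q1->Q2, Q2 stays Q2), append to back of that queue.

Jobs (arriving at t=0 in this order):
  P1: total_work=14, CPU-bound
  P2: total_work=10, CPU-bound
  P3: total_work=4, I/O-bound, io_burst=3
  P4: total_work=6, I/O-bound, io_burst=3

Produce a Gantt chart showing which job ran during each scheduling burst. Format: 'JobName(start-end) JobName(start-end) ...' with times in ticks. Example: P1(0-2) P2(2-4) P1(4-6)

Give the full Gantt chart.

Answer: P1(0-3) P2(3-6) P3(6-9) P4(9-12) P3(12-13) P4(13-16) P1(16-20) P2(20-24) P1(24-31) P2(31-34)

Derivation:
t=0-3: P1@Q0 runs 3, rem=11, quantum used, demote→Q1. Q0=[P2,P3,P4] Q1=[P1] Q2=[]
t=3-6: P2@Q0 runs 3, rem=7, quantum used, demote→Q1. Q0=[P3,P4] Q1=[P1,P2] Q2=[]
t=6-9: P3@Q0 runs 3, rem=1, I/O yield, promote→Q0. Q0=[P4,P3] Q1=[P1,P2] Q2=[]
t=9-12: P4@Q0 runs 3, rem=3, I/O yield, promote→Q0. Q0=[P3,P4] Q1=[P1,P2] Q2=[]
t=12-13: P3@Q0 runs 1, rem=0, completes. Q0=[P4] Q1=[P1,P2] Q2=[]
t=13-16: P4@Q0 runs 3, rem=0, completes. Q0=[] Q1=[P1,P2] Q2=[]
t=16-20: P1@Q1 runs 4, rem=7, quantum used, demote→Q2. Q0=[] Q1=[P2] Q2=[P1]
t=20-24: P2@Q1 runs 4, rem=3, quantum used, demote→Q2. Q0=[] Q1=[] Q2=[P1,P2]
t=24-31: P1@Q2 runs 7, rem=0, completes. Q0=[] Q1=[] Q2=[P2]
t=31-34: P2@Q2 runs 3, rem=0, completes. Q0=[] Q1=[] Q2=[]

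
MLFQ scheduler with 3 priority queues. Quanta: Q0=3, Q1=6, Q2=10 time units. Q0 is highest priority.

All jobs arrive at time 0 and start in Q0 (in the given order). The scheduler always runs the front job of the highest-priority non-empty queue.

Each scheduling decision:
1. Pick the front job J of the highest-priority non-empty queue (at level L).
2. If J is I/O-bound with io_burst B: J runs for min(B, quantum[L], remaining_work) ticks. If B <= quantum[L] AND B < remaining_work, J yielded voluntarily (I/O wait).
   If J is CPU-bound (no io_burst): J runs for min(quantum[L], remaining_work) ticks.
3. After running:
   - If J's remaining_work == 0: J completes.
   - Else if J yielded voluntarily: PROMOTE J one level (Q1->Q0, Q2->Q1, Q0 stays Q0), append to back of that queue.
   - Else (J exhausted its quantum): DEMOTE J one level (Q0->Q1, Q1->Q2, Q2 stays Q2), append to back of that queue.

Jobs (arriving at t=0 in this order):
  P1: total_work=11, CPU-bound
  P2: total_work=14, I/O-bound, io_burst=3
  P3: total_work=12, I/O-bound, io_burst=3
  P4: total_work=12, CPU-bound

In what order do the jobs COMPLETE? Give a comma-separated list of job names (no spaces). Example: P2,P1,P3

t=0-3: P1@Q0 runs 3, rem=8, quantum used, demote→Q1. Q0=[P2,P3,P4] Q1=[P1] Q2=[]
t=3-6: P2@Q0 runs 3, rem=11, I/O yield, promote→Q0. Q0=[P3,P4,P2] Q1=[P1] Q2=[]
t=6-9: P3@Q0 runs 3, rem=9, I/O yield, promote→Q0. Q0=[P4,P2,P3] Q1=[P1] Q2=[]
t=9-12: P4@Q0 runs 3, rem=9, quantum used, demote→Q1. Q0=[P2,P3] Q1=[P1,P4] Q2=[]
t=12-15: P2@Q0 runs 3, rem=8, I/O yield, promote→Q0. Q0=[P3,P2] Q1=[P1,P4] Q2=[]
t=15-18: P3@Q0 runs 3, rem=6, I/O yield, promote→Q0. Q0=[P2,P3] Q1=[P1,P4] Q2=[]
t=18-21: P2@Q0 runs 3, rem=5, I/O yield, promote→Q0. Q0=[P3,P2] Q1=[P1,P4] Q2=[]
t=21-24: P3@Q0 runs 3, rem=3, I/O yield, promote→Q0. Q0=[P2,P3] Q1=[P1,P4] Q2=[]
t=24-27: P2@Q0 runs 3, rem=2, I/O yield, promote→Q0. Q0=[P3,P2] Q1=[P1,P4] Q2=[]
t=27-30: P3@Q0 runs 3, rem=0, completes. Q0=[P2] Q1=[P1,P4] Q2=[]
t=30-32: P2@Q0 runs 2, rem=0, completes. Q0=[] Q1=[P1,P4] Q2=[]
t=32-38: P1@Q1 runs 6, rem=2, quantum used, demote→Q2. Q0=[] Q1=[P4] Q2=[P1]
t=38-44: P4@Q1 runs 6, rem=3, quantum used, demote→Q2. Q0=[] Q1=[] Q2=[P1,P4]
t=44-46: P1@Q2 runs 2, rem=0, completes. Q0=[] Q1=[] Q2=[P4]
t=46-49: P4@Q2 runs 3, rem=0, completes. Q0=[] Q1=[] Q2=[]

Answer: P3,P2,P1,P4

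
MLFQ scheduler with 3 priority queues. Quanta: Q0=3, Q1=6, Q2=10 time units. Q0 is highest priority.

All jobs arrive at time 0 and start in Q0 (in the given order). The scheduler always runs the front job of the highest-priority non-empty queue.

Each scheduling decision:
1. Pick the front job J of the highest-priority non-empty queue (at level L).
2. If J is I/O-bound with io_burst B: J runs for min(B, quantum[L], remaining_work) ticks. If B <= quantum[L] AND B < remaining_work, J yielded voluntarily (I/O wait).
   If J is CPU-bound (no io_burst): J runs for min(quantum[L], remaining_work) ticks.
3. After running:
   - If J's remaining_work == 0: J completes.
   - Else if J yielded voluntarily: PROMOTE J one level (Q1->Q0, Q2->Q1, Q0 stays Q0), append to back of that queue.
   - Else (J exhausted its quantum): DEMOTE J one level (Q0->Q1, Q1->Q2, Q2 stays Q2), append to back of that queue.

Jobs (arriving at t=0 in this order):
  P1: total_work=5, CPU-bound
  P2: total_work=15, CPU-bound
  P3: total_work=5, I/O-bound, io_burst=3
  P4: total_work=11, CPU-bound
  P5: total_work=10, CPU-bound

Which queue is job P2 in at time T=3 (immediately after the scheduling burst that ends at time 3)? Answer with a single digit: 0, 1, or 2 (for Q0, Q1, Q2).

Answer: 0

Derivation:
t=0-3: P1@Q0 runs 3, rem=2, quantum used, demote→Q1. Q0=[P2,P3,P4,P5] Q1=[P1] Q2=[]
t=3-6: P2@Q0 runs 3, rem=12, quantum used, demote→Q1. Q0=[P3,P4,P5] Q1=[P1,P2] Q2=[]
t=6-9: P3@Q0 runs 3, rem=2, I/O yield, promote→Q0. Q0=[P4,P5,P3] Q1=[P1,P2] Q2=[]
t=9-12: P4@Q0 runs 3, rem=8, quantum used, demote→Q1. Q0=[P5,P3] Q1=[P1,P2,P4] Q2=[]
t=12-15: P5@Q0 runs 3, rem=7, quantum used, demote→Q1. Q0=[P3] Q1=[P1,P2,P4,P5] Q2=[]
t=15-17: P3@Q0 runs 2, rem=0, completes. Q0=[] Q1=[P1,P2,P4,P5] Q2=[]
t=17-19: P1@Q1 runs 2, rem=0, completes. Q0=[] Q1=[P2,P4,P5] Q2=[]
t=19-25: P2@Q1 runs 6, rem=6, quantum used, demote→Q2. Q0=[] Q1=[P4,P5] Q2=[P2]
t=25-31: P4@Q1 runs 6, rem=2, quantum used, demote→Q2. Q0=[] Q1=[P5] Q2=[P2,P4]
t=31-37: P5@Q1 runs 6, rem=1, quantum used, demote→Q2. Q0=[] Q1=[] Q2=[P2,P4,P5]
t=37-43: P2@Q2 runs 6, rem=0, completes. Q0=[] Q1=[] Q2=[P4,P5]
t=43-45: P4@Q2 runs 2, rem=0, completes. Q0=[] Q1=[] Q2=[P5]
t=45-46: P5@Q2 runs 1, rem=0, completes. Q0=[] Q1=[] Q2=[]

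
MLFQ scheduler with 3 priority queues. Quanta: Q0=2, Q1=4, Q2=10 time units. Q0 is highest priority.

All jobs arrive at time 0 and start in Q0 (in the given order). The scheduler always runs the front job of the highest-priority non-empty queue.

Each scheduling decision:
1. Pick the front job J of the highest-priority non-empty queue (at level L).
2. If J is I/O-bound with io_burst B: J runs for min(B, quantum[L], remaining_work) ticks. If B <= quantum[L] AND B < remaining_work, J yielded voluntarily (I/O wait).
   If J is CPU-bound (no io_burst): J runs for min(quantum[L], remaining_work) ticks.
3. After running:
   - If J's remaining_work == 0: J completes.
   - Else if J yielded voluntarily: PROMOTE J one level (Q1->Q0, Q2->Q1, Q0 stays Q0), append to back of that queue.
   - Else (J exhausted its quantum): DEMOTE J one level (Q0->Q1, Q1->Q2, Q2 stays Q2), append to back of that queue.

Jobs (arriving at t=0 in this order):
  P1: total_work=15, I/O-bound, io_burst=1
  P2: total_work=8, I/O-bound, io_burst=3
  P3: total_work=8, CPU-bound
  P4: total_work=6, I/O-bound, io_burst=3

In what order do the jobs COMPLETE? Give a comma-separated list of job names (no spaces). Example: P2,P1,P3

Answer: P1,P4,P2,P3

Derivation:
t=0-1: P1@Q0 runs 1, rem=14, I/O yield, promote→Q0. Q0=[P2,P3,P4,P1] Q1=[] Q2=[]
t=1-3: P2@Q0 runs 2, rem=6, quantum used, demote→Q1. Q0=[P3,P4,P1] Q1=[P2] Q2=[]
t=3-5: P3@Q0 runs 2, rem=6, quantum used, demote→Q1. Q0=[P4,P1] Q1=[P2,P3] Q2=[]
t=5-7: P4@Q0 runs 2, rem=4, quantum used, demote→Q1. Q0=[P1] Q1=[P2,P3,P4] Q2=[]
t=7-8: P1@Q0 runs 1, rem=13, I/O yield, promote→Q0. Q0=[P1] Q1=[P2,P3,P4] Q2=[]
t=8-9: P1@Q0 runs 1, rem=12, I/O yield, promote→Q0. Q0=[P1] Q1=[P2,P3,P4] Q2=[]
t=9-10: P1@Q0 runs 1, rem=11, I/O yield, promote→Q0. Q0=[P1] Q1=[P2,P3,P4] Q2=[]
t=10-11: P1@Q0 runs 1, rem=10, I/O yield, promote→Q0. Q0=[P1] Q1=[P2,P3,P4] Q2=[]
t=11-12: P1@Q0 runs 1, rem=9, I/O yield, promote→Q0. Q0=[P1] Q1=[P2,P3,P4] Q2=[]
t=12-13: P1@Q0 runs 1, rem=8, I/O yield, promote→Q0. Q0=[P1] Q1=[P2,P3,P4] Q2=[]
t=13-14: P1@Q0 runs 1, rem=7, I/O yield, promote→Q0. Q0=[P1] Q1=[P2,P3,P4] Q2=[]
t=14-15: P1@Q0 runs 1, rem=6, I/O yield, promote→Q0. Q0=[P1] Q1=[P2,P3,P4] Q2=[]
t=15-16: P1@Q0 runs 1, rem=5, I/O yield, promote→Q0. Q0=[P1] Q1=[P2,P3,P4] Q2=[]
t=16-17: P1@Q0 runs 1, rem=4, I/O yield, promote→Q0. Q0=[P1] Q1=[P2,P3,P4] Q2=[]
t=17-18: P1@Q0 runs 1, rem=3, I/O yield, promote→Q0. Q0=[P1] Q1=[P2,P3,P4] Q2=[]
t=18-19: P1@Q0 runs 1, rem=2, I/O yield, promote→Q0. Q0=[P1] Q1=[P2,P3,P4] Q2=[]
t=19-20: P1@Q0 runs 1, rem=1, I/O yield, promote→Q0. Q0=[P1] Q1=[P2,P3,P4] Q2=[]
t=20-21: P1@Q0 runs 1, rem=0, completes. Q0=[] Q1=[P2,P3,P4] Q2=[]
t=21-24: P2@Q1 runs 3, rem=3, I/O yield, promote→Q0. Q0=[P2] Q1=[P3,P4] Q2=[]
t=24-26: P2@Q0 runs 2, rem=1, quantum used, demote→Q1. Q0=[] Q1=[P3,P4,P2] Q2=[]
t=26-30: P3@Q1 runs 4, rem=2, quantum used, demote→Q2. Q0=[] Q1=[P4,P2] Q2=[P3]
t=30-33: P4@Q1 runs 3, rem=1, I/O yield, promote→Q0. Q0=[P4] Q1=[P2] Q2=[P3]
t=33-34: P4@Q0 runs 1, rem=0, completes. Q0=[] Q1=[P2] Q2=[P3]
t=34-35: P2@Q1 runs 1, rem=0, completes. Q0=[] Q1=[] Q2=[P3]
t=35-37: P3@Q2 runs 2, rem=0, completes. Q0=[] Q1=[] Q2=[]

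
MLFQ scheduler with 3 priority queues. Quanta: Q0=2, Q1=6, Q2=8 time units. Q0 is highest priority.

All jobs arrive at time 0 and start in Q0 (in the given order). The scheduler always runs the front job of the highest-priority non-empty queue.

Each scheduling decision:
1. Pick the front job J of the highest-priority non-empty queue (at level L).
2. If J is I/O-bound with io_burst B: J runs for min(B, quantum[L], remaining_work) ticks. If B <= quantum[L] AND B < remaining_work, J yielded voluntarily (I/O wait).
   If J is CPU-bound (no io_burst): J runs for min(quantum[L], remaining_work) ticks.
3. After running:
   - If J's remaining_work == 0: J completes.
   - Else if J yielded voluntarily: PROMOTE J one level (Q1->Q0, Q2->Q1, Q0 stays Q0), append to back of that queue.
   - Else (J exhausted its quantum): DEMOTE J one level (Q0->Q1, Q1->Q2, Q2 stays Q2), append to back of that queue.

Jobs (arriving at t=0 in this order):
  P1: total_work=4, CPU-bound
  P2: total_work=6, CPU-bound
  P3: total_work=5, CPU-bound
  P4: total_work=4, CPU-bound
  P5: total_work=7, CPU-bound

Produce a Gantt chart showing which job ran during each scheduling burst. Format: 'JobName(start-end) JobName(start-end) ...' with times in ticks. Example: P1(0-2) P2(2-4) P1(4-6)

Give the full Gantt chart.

t=0-2: P1@Q0 runs 2, rem=2, quantum used, demote→Q1. Q0=[P2,P3,P4,P5] Q1=[P1] Q2=[]
t=2-4: P2@Q0 runs 2, rem=4, quantum used, demote→Q1. Q0=[P3,P4,P5] Q1=[P1,P2] Q2=[]
t=4-6: P3@Q0 runs 2, rem=3, quantum used, demote→Q1. Q0=[P4,P5] Q1=[P1,P2,P3] Q2=[]
t=6-8: P4@Q0 runs 2, rem=2, quantum used, demote→Q1. Q0=[P5] Q1=[P1,P2,P3,P4] Q2=[]
t=8-10: P5@Q0 runs 2, rem=5, quantum used, demote→Q1. Q0=[] Q1=[P1,P2,P3,P4,P5] Q2=[]
t=10-12: P1@Q1 runs 2, rem=0, completes. Q0=[] Q1=[P2,P3,P4,P5] Q2=[]
t=12-16: P2@Q1 runs 4, rem=0, completes. Q0=[] Q1=[P3,P4,P5] Q2=[]
t=16-19: P3@Q1 runs 3, rem=0, completes. Q0=[] Q1=[P4,P5] Q2=[]
t=19-21: P4@Q1 runs 2, rem=0, completes. Q0=[] Q1=[P5] Q2=[]
t=21-26: P5@Q1 runs 5, rem=0, completes. Q0=[] Q1=[] Q2=[]

Answer: P1(0-2) P2(2-4) P3(4-6) P4(6-8) P5(8-10) P1(10-12) P2(12-16) P3(16-19) P4(19-21) P5(21-26)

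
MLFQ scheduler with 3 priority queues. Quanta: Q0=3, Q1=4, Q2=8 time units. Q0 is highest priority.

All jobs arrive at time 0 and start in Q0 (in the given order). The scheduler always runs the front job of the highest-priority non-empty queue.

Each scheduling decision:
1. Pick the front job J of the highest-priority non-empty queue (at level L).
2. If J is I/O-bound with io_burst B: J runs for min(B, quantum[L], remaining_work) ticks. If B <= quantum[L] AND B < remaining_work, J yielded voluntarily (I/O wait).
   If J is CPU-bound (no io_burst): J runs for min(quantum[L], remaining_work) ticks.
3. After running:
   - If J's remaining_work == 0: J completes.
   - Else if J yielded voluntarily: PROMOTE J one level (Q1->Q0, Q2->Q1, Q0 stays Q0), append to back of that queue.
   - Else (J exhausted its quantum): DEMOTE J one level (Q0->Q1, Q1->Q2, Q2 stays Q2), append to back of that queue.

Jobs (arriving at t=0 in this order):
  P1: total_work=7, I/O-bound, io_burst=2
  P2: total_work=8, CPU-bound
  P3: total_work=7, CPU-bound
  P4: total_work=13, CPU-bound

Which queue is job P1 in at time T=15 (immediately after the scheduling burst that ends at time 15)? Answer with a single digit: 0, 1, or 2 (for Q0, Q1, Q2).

Answer: 0

Derivation:
t=0-2: P1@Q0 runs 2, rem=5, I/O yield, promote→Q0. Q0=[P2,P3,P4,P1] Q1=[] Q2=[]
t=2-5: P2@Q0 runs 3, rem=5, quantum used, demote→Q1. Q0=[P3,P4,P1] Q1=[P2] Q2=[]
t=5-8: P3@Q0 runs 3, rem=4, quantum used, demote→Q1. Q0=[P4,P1] Q1=[P2,P3] Q2=[]
t=8-11: P4@Q0 runs 3, rem=10, quantum used, demote→Q1. Q0=[P1] Q1=[P2,P3,P4] Q2=[]
t=11-13: P1@Q0 runs 2, rem=3, I/O yield, promote→Q0. Q0=[P1] Q1=[P2,P3,P4] Q2=[]
t=13-15: P1@Q0 runs 2, rem=1, I/O yield, promote→Q0. Q0=[P1] Q1=[P2,P3,P4] Q2=[]
t=15-16: P1@Q0 runs 1, rem=0, completes. Q0=[] Q1=[P2,P3,P4] Q2=[]
t=16-20: P2@Q1 runs 4, rem=1, quantum used, demote→Q2. Q0=[] Q1=[P3,P4] Q2=[P2]
t=20-24: P3@Q1 runs 4, rem=0, completes. Q0=[] Q1=[P4] Q2=[P2]
t=24-28: P4@Q1 runs 4, rem=6, quantum used, demote→Q2. Q0=[] Q1=[] Q2=[P2,P4]
t=28-29: P2@Q2 runs 1, rem=0, completes. Q0=[] Q1=[] Q2=[P4]
t=29-35: P4@Q2 runs 6, rem=0, completes. Q0=[] Q1=[] Q2=[]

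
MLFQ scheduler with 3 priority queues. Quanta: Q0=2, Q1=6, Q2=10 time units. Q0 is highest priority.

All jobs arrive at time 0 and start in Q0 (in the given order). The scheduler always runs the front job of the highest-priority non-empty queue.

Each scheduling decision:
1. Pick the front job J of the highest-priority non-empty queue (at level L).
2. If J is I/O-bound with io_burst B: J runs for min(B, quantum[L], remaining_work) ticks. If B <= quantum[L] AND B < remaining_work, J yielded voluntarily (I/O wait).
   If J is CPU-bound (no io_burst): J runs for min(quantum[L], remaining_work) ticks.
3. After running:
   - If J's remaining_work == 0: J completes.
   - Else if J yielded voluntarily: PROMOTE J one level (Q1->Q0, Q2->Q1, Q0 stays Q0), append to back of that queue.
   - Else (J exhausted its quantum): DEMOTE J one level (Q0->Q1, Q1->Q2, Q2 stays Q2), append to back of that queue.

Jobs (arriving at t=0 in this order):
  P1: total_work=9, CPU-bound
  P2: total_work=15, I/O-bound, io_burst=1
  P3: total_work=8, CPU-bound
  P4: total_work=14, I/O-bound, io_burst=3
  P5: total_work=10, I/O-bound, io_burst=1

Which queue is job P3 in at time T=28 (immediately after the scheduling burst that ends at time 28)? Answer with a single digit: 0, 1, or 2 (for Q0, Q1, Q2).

t=0-2: P1@Q0 runs 2, rem=7, quantum used, demote→Q1. Q0=[P2,P3,P4,P5] Q1=[P1] Q2=[]
t=2-3: P2@Q0 runs 1, rem=14, I/O yield, promote→Q0. Q0=[P3,P4,P5,P2] Q1=[P1] Q2=[]
t=3-5: P3@Q0 runs 2, rem=6, quantum used, demote→Q1. Q0=[P4,P5,P2] Q1=[P1,P3] Q2=[]
t=5-7: P4@Q0 runs 2, rem=12, quantum used, demote→Q1. Q0=[P5,P2] Q1=[P1,P3,P4] Q2=[]
t=7-8: P5@Q0 runs 1, rem=9, I/O yield, promote→Q0. Q0=[P2,P5] Q1=[P1,P3,P4] Q2=[]
t=8-9: P2@Q0 runs 1, rem=13, I/O yield, promote→Q0. Q0=[P5,P2] Q1=[P1,P3,P4] Q2=[]
t=9-10: P5@Q0 runs 1, rem=8, I/O yield, promote→Q0. Q0=[P2,P5] Q1=[P1,P3,P4] Q2=[]
t=10-11: P2@Q0 runs 1, rem=12, I/O yield, promote→Q0. Q0=[P5,P2] Q1=[P1,P3,P4] Q2=[]
t=11-12: P5@Q0 runs 1, rem=7, I/O yield, promote→Q0. Q0=[P2,P5] Q1=[P1,P3,P4] Q2=[]
t=12-13: P2@Q0 runs 1, rem=11, I/O yield, promote→Q0. Q0=[P5,P2] Q1=[P1,P3,P4] Q2=[]
t=13-14: P5@Q0 runs 1, rem=6, I/O yield, promote→Q0. Q0=[P2,P5] Q1=[P1,P3,P4] Q2=[]
t=14-15: P2@Q0 runs 1, rem=10, I/O yield, promote→Q0. Q0=[P5,P2] Q1=[P1,P3,P4] Q2=[]
t=15-16: P5@Q0 runs 1, rem=5, I/O yield, promote→Q0. Q0=[P2,P5] Q1=[P1,P3,P4] Q2=[]
t=16-17: P2@Q0 runs 1, rem=9, I/O yield, promote→Q0. Q0=[P5,P2] Q1=[P1,P3,P4] Q2=[]
t=17-18: P5@Q0 runs 1, rem=4, I/O yield, promote→Q0. Q0=[P2,P5] Q1=[P1,P3,P4] Q2=[]
t=18-19: P2@Q0 runs 1, rem=8, I/O yield, promote→Q0. Q0=[P5,P2] Q1=[P1,P3,P4] Q2=[]
t=19-20: P5@Q0 runs 1, rem=3, I/O yield, promote→Q0. Q0=[P2,P5] Q1=[P1,P3,P4] Q2=[]
t=20-21: P2@Q0 runs 1, rem=7, I/O yield, promote→Q0. Q0=[P5,P2] Q1=[P1,P3,P4] Q2=[]
t=21-22: P5@Q0 runs 1, rem=2, I/O yield, promote→Q0. Q0=[P2,P5] Q1=[P1,P3,P4] Q2=[]
t=22-23: P2@Q0 runs 1, rem=6, I/O yield, promote→Q0. Q0=[P5,P2] Q1=[P1,P3,P4] Q2=[]
t=23-24: P5@Q0 runs 1, rem=1, I/O yield, promote→Q0. Q0=[P2,P5] Q1=[P1,P3,P4] Q2=[]
t=24-25: P2@Q0 runs 1, rem=5, I/O yield, promote→Q0. Q0=[P5,P2] Q1=[P1,P3,P4] Q2=[]
t=25-26: P5@Q0 runs 1, rem=0, completes. Q0=[P2] Q1=[P1,P3,P4] Q2=[]
t=26-27: P2@Q0 runs 1, rem=4, I/O yield, promote→Q0. Q0=[P2] Q1=[P1,P3,P4] Q2=[]
t=27-28: P2@Q0 runs 1, rem=3, I/O yield, promote→Q0. Q0=[P2] Q1=[P1,P3,P4] Q2=[]
t=28-29: P2@Q0 runs 1, rem=2, I/O yield, promote→Q0. Q0=[P2] Q1=[P1,P3,P4] Q2=[]
t=29-30: P2@Q0 runs 1, rem=1, I/O yield, promote→Q0. Q0=[P2] Q1=[P1,P3,P4] Q2=[]
t=30-31: P2@Q0 runs 1, rem=0, completes. Q0=[] Q1=[P1,P3,P4] Q2=[]
t=31-37: P1@Q1 runs 6, rem=1, quantum used, demote→Q2. Q0=[] Q1=[P3,P4] Q2=[P1]
t=37-43: P3@Q1 runs 6, rem=0, completes. Q0=[] Q1=[P4] Q2=[P1]
t=43-46: P4@Q1 runs 3, rem=9, I/O yield, promote→Q0. Q0=[P4] Q1=[] Q2=[P1]
t=46-48: P4@Q0 runs 2, rem=7, quantum used, demote→Q1. Q0=[] Q1=[P4] Q2=[P1]
t=48-51: P4@Q1 runs 3, rem=4, I/O yield, promote→Q0. Q0=[P4] Q1=[] Q2=[P1]
t=51-53: P4@Q0 runs 2, rem=2, quantum used, demote→Q1. Q0=[] Q1=[P4] Q2=[P1]
t=53-55: P4@Q1 runs 2, rem=0, completes. Q0=[] Q1=[] Q2=[P1]
t=55-56: P1@Q2 runs 1, rem=0, completes. Q0=[] Q1=[] Q2=[]

Answer: 1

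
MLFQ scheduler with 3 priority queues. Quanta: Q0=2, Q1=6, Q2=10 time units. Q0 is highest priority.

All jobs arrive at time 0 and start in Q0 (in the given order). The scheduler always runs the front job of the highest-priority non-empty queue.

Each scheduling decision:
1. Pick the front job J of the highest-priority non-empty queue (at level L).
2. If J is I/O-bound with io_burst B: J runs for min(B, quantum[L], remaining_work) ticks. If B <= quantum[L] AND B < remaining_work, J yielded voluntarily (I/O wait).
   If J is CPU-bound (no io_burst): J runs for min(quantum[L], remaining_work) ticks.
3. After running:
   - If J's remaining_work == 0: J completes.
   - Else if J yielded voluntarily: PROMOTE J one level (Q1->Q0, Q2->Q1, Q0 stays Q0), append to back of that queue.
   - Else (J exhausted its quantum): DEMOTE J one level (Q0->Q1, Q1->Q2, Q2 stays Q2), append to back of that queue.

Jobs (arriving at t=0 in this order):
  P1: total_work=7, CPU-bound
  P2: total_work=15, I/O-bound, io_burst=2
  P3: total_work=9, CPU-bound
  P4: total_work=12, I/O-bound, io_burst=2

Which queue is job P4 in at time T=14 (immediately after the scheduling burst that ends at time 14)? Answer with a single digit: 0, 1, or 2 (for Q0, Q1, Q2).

Answer: 0

Derivation:
t=0-2: P1@Q0 runs 2, rem=5, quantum used, demote→Q1. Q0=[P2,P3,P4] Q1=[P1] Q2=[]
t=2-4: P2@Q0 runs 2, rem=13, I/O yield, promote→Q0. Q0=[P3,P4,P2] Q1=[P1] Q2=[]
t=4-6: P3@Q0 runs 2, rem=7, quantum used, demote→Q1. Q0=[P4,P2] Q1=[P1,P3] Q2=[]
t=6-8: P4@Q0 runs 2, rem=10, I/O yield, promote→Q0. Q0=[P2,P4] Q1=[P1,P3] Q2=[]
t=8-10: P2@Q0 runs 2, rem=11, I/O yield, promote→Q0. Q0=[P4,P2] Q1=[P1,P3] Q2=[]
t=10-12: P4@Q0 runs 2, rem=8, I/O yield, promote→Q0. Q0=[P2,P4] Q1=[P1,P3] Q2=[]
t=12-14: P2@Q0 runs 2, rem=9, I/O yield, promote→Q0. Q0=[P4,P2] Q1=[P1,P3] Q2=[]
t=14-16: P4@Q0 runs 2, rem=6, I/O yield, promote→Q0. Q0=[P2,P4] Q1=[P1,P3] Q2=[]
t=16-18: P2@Q0 runs 2, rem=7, I/O yield, promote→Q0. Q0=[P4,P2] Q1=[P1,P3] Q2=[]
t=18-20: P4@Q0 runs 2, rem=4, I/O yield, promote→Q0. Q0=[P2,P4] Q1=[P1,P3] Q2=[]
t=20-22: P2@Q0 runs 2, rem=5, I/O yield, promote→Q0. Q0=[P4,P2] Q1=[P1,P3] Q2=[]
t=22-24: P4@Q0 runs 2, rem=2, I/O yield, promote→Q0. Q0=[P2,P4] Q1=[P1,P3] Q2=[]
t=24-26: P2@Q0 runs 2, rem=3, I/O yield, promote→Q0. Q0=[P4,P2] Q1=[P1,P3] Q2=[]
t=26-28: P4@Q0 runs 2, rem=0, completes. Q0=[P2] Q1=[P1,P3] Q2=[]
t=28-30: P2@Q0 runs 2, rem=1, I/O yield, promote→Q0. Q0=[P2] Q1=[P1,P3] Q2=[]
t=30-31: P2@Q0 runs 1, rem=0, completes. Q0=[] Q1=[P1,P3] Q2=[]
t=31-36: P1@Q1 runs 5, rem=0, completes. Q0=[] Q1=[P3] Q2=[]
t=36-42: P3@Q1 runs 6, rem=1, quantum used, demote→Q2. Q0=[] Q1=[] Q2=[P3]
t=42-43: P3@Q2 runs 1, rem=0, completes. Q0=[] Q1=[] Q2=[]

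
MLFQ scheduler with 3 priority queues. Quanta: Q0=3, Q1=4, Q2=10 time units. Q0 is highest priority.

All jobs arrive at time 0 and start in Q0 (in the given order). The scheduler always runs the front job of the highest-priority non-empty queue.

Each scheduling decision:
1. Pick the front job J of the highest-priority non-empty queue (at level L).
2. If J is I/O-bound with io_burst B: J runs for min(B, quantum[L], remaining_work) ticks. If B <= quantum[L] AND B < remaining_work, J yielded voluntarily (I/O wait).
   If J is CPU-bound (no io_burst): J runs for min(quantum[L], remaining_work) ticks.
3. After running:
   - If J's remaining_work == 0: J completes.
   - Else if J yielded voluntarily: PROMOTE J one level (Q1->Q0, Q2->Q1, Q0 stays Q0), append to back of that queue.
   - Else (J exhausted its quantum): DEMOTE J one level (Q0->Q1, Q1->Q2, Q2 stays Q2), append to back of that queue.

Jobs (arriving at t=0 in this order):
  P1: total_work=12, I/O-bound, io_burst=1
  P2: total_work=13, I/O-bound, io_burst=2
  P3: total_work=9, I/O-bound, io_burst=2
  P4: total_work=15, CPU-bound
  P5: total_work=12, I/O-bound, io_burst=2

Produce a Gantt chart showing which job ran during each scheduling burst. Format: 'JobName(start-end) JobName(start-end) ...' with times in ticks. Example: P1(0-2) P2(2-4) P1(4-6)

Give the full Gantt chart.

Answer: P1(0-1) P2(1-3) P3(3-5) P4(5-8) P5(8-10) P1(10-11) P2(11-13) P3(13-15) P5(15-17) P1(17-18) P2(18-20) P3(20-22) P5(22-24) P1(24-25) P2(25-27) P3(27-29) P5(29-31) P1(31-32) P2(32-34) P3(34-35) P5(35-37) P1(37-38) P2(38-40) P5(40-42) P1(42-43) P2(43-44) P1(44-45) P1(45-46) P1(46-47) P1(47-48) P1(48-49) P4(49-53) P4(53-61)

Derivation:
t=0-1: P1@Q0 runs 1, rem=11, I/O yield, promote→Q0. Q0=[P2,P3,P4,P5,P1] Q1=[] Q2=[]
t=1-3: P2@Q0 runs 2, rem=11, I/O yield, promote→Q0. Q0=[P3,P4,P5,P1,P2] Q1=[] Q2=[]
t=3-5: P3@Q0 runs 2, rem=7, I/O yield, promote→Q0. Q0=[P4,P5,P1,P2,P3] Q1=[] Q2=[]
t=5-8: P4@Q0 runs 3, rem=12, quantum used, demote→Q1. Q0=[P5,P1,P2,P3] Q1=[P4] Q2=[]
t=8-10: P5@Q0 runs 2, rem=10, I/O yield, promote→Q0. Q0=[P1,P2,P3,P5] Q1=[P4] Q2=[]
t=10-11: P1@Q0 runs 1, rem=10, I/O yield, promote→Q0. Q0=[P2,P3,P5,P1] Q1=[P4] Q2=[]
t=11-13: P2@Q0 runs 2, rem=9, I/O yield, promote→Q0. Q0=[P3,P5,P1,P2] Q1=[P4] Q2=[]
t=13-15: P3@Q0 runs 2, rem=5, I/O yield, promote→Q0. Q0=[P5,P1,P2,P3] Q1=[P4] Q2=[]
t=15-17: P5@Q0 runs 2, rem=8, I/O yield, promote→Q0. Q0=[P1,P2,P3,P5] Q1=[P4] Q2=[]
t=17-18: P1@Q0 runs 1, rem=9, I/O yield, promote→Q0. Q0=[P2,P3,P5,P1] Q1=[P4] Q2=[]
t=18-20: P2@Q0 runs 2, rem=7, I/O yield, promote→Q0. Q0=[P3,P5,P1,P2] Q1=[P4] Q2=[]
t=20-22: P3@Q0 runs 2, rem=3, I/O yield, promote→Q0. Q0=[P5,P1,P2,P3] Q1=[P4] Q2=[]
t=22-24: P5@Q0 runs 2, rem=6, I/O yield, promote→Q0. Q0=[P1,P2,P3,P5] Q1=[P4] Q2=[]
t=24-25: P1@Q0 runs 1, rem=8, I/O yield, promote→Q0. Q0=[P2,P3,P5,P1] Q1=[P4] Q2=[]
t=25-27: P2@Q0 runs 2, rem=5, I/O yield, promote→Q0. Q0=[P3,P5,P1,P2] Q1=[P4] Q2=[]
t=27-29: P3@Q0 runs 2, rem=1, I/O yield, promote→Q0. Q0=[P5,P1,P2,P3] Q1=[P4] Q2=[]
t=29-31: P5@Q0 runs 2, rem=4, I/O yield, promote→Q0. Q0=[P1,P2,P3,P5] Q1=[P4] Q2=[]
t=31-32: P1@Q0 runs 1, rem=7, I/O yield, promote→Q0. Q0=[P2,P3,P5,P1] Q1=[P4] Q2=[]
t=32-34: P2@Q0 runs 2, rem=3, I/O yield, promote→Q0. Q0=[P3,P5,P1,P2] Q1=[P4] Q2=[]
t=34-35: P3@Q0 runs 1, rem=0, completes. Q0=[P5,P1,P2] Q1=[P4] Q2=[]
t=35-37: P5@Q0 runs 2, rem=2, I/O yield, promote→Q0. Q0=[P1,P2,P5] Q1=[P4] Q2=[]
t=37-38: P1@Q0 runs 1, rem=6, I/O yield, promote→Q0. Q0=[P2,P5,P1] Q1=[P4] Q2=[]
t=38-40: P2@Q0 runs 2, rem=1, I/O yield, promote→Q0. Q0=[P5,P1,P2] Q1=[P4] Q2=[]
t=40-42: P5@Q0 runs 2, rem=0, completes. Q0=[P1,P2] Q1=[P4] Q2=[]
t=42-43: P1@Q0 runs 1, rem=5, I/O yield, promote→Q0. Q0=[P2,P1] Q1=[P4] Q2=[]
t=43-44: P2@Q0 runs 1, rem=0, completes. Q0=[P1] Q1=[P4] Q2=[]
t=44-45: P1@Q0 runs 1, rem=4, I/O yield, promote→Q0. Q0=[P1] Q1=[P4] Q2=[]
t=45-46: P1@Q0 runs 1, rem=3, I/O yield, promote→Q0. Q0=[P1] Q1=[P4] Q2=[]
t=46-47: P1@Q0 runs 1, rem=2, I/O yield, promote→Q0. Q0=[P1] Q1=[P4] Q2=[]
t=47-48: P1@Q0 runs 1, rem=1, I/O yield, promote→Q0. Q0=[P1] Q1=[P4] Q2=[]
t=48-49: P1@Q0 runs 1, rem=0, completes. Q0=[] Q1=[P4] Q2=[]
t=49-53: P4@Q1 runs 4, rem=8, quantum used, demote→Q2. Q0=[] Q1=[] Q2=[P4]
t=53-61: P4@Q2 runs 8, rem=0, completes. Q0=[] Q1=[] Q2=[]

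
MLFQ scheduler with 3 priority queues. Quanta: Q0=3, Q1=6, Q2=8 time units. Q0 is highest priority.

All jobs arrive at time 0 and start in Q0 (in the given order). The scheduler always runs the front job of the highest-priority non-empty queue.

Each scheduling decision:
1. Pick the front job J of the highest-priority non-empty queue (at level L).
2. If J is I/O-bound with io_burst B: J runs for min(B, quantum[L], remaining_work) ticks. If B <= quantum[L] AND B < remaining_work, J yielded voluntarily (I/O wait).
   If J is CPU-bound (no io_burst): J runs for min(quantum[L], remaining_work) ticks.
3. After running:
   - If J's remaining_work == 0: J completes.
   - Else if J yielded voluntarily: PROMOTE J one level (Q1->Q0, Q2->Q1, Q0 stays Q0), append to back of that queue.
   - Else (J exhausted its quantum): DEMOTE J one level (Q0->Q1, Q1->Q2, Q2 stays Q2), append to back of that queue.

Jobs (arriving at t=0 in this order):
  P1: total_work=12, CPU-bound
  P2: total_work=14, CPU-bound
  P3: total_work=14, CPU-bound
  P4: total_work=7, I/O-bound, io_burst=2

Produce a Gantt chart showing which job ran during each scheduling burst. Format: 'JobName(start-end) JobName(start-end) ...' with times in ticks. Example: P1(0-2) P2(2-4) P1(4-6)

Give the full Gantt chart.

t=0-3: P1@Q0 runs 3, rem=9, quantum used, demote→Q1. Q0=[P2,P3,P4] Q1=[P1] Q2=[]
t=3-6: P2@Q0 runs 3, rem=11, quantum used, demote→Q1. Q0=[P3,P4] Q1=[P1,P2] Q2=[]
t=6-9: P3@Q0 runs 3, rem=11, quantum used, demote→Q1. Q0=[P4] Q1=[P1,P2,P3] Q2=[]
t=9-11: P4@Q0 runs 2, rem=5, I/O yield, promote→Q0. Q0=[P4] Q1=[P1,P2,P3] Q2=[]
t=11-13: P4@Q0 runs 2, rem=3, I/O yield, promote→Q0. Q0=[P4] Q1=[P1,P2,P3] Q2=[]
t=13-15: P4@Q0 runs 2, rem=1, I/O yield, promote→Q0. Q0=[P4] Q1=[P1,P2,P3] Q2=[]
t=15-16: P4@Q0 runs 1, rem=0, completes. Q0=[] Q1=[P1,P2,P3] Q2=[]
t=16-22: P1@Q1 runs 6, rem=3, quantum used, demote→Q2. Q0=[] Q1=[P2,P3] Q2=[P1]
t=22-28: P2@Q1 runs 6, rem=5, quantum used, demote→Q2. Q0=[] Q1=[P3] Q2=[P1,P2]
t=28-34: P3@Q1 runs 6, rem=5, quantum used, demote→Q2. Q0=[] Q1=[] Q2=[P1,P2,P3]
t=34-37: P1@Q2 runs 3, rem=0, completes. Q0=[] Q1=[] Q2=[P2,P3]
t=37-42: P2@Q2 runs 5, rem=0, completes. Q0=[] Q1=[] Q2=[P3]
t=42-47: P3@Q2 runs 5, rem=0, completes. Q0=[] Q1=[] Q2=[]

Answer: P1(0-3) P2(3-6) P3(6-9) P4(9-11) P4(11-13) P4(13-15) P4(15-16) P1(16-22) P2(22-28) P3(28-34) P1(34-37) P2(37-42) P3(42-47)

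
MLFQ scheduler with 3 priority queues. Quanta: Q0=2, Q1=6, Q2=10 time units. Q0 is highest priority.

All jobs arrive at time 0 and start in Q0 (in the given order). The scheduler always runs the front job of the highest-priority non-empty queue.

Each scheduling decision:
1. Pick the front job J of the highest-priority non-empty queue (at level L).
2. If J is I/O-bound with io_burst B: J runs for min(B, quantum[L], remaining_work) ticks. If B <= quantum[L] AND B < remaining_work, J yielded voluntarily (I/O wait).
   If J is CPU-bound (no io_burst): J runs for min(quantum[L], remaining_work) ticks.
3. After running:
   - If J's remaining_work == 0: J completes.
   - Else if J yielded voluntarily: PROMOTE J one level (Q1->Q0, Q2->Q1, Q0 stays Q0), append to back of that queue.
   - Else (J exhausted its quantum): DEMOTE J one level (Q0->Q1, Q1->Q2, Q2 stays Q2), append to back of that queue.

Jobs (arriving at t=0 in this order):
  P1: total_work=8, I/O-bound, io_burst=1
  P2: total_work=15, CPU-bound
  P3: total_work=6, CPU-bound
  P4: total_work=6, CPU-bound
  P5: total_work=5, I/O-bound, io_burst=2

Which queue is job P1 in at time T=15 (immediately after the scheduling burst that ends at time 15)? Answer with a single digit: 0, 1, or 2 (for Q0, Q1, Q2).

Answer: 0

Derivation:
t=0-1: P1@Q0 runs 1, rem=7, I/O yield, promote→Q0. Q0=[P2,P3,P4,P5,P1] Q1=[] Q2=[]
t=1-3: P2@Q0 runs 2, rem=13, quantum used, demote→Q1. Q0=[P3,P4,P5,P1] Q1=[P2] Q2=[]
t=3-5: P3@Q0 runs 2, rem=4, quantum used, demote→Q1. Q0=[P4,P5,P1] Q1=[P2,P3] Q2=[]
t=5-7: P4@Q0 runs 2, rem=4, quantum used, demote→Q1. Q0=[P5,P1] Q1=[P2,P3,P4] Q2=[]
t=7-9: P5@Q0 runs 2, rem=3, I/O yield, promote→Q0. Q0=[P1,P5] Q1=[P2,P3,P4] Q2=[]
t=9-10: P1@Q0 runs 1, rem=6, I/O yield, promote→Q0. Q0=[P5,P1] Q1=[P2,P3,P4] Q2=[]
t=10-12: P5@Q0 runs 2, rem=1, I/O yield, promote→Q0. Q0=[P1,P5] Q1=[P2,P3,P4] Q2=[]
t=12-13: P1@Q0 runs 1, rem=5, I/O yield, promote→Q0. Q0=[P5,P1] Q1=[P2,P3,P4] Q2=[]
t=13-14: P5@Q0 runs 1, rem=0, completes. Q0=[P1] Q1=[P2,P3,P4] Q2=[]
t=14-15: P1@Q0 runs 1, rem=4, I/O yield, promote→Q0. Q0=[P1] Q1=[P2,P3,P4] Q2=[]
t=15-16: P1@Q0 runs 1, rem=3, I/O yield, promote→Q0. Q0=[P1] Q1=[P2,P3,P4] Q2=[]
t=16-17: P1@Q0 runs 1, rem=2, I/O yield, promote→Q0. Q0=[P1] Q1=[P2,P3,P4] Q2=[]
t=17-18: P1@Q0 runs 1, rem=1, I/O yield, promote→Q0. Q0=[P1] Q1=[P2,P3,P4] Q2=[]
t=18-19: P1@Q0 runs 1, rem=0, completes. Q0=[] Q1=[P2,P3,P4] Q2=[]
t=19-25: P2@Q1 runs 6, rem=7, quantum used, demote→Q2. Q0=[] Q1=[P3,P4] Q2=[P2]
t=25-29: P3@Q1 runs 4, rem=0, completes. Q0=[] Q1=[P4] Q2=[P2]
t=29-33: P4@Q1 runs 4, rem=0, completes. Q0=[] Q1=[] Q2=[P2]
t=33-40: P2@Q2 runs 7, rem=0, completes. Q0=[] Q1=[] Q2=[]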